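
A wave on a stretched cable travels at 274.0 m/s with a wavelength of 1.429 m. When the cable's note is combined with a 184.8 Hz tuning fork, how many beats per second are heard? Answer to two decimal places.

6.94 Hz

Source frequency f = v/λ = 274.0/1.429 = 191.7425 Hz.
f_beat = |191.7425 − 184.8| = 6.94 Hz.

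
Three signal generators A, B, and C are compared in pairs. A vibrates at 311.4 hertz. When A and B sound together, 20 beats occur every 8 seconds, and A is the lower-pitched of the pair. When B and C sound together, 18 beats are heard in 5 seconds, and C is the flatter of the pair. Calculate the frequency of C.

310.3 Hz

A–B: Beat frequency = 20/8 = 2.5 Hz.
B is above A, so f_B = 311.4 + 2.5 = 313.9 Hz.
B–C: Beat frequency = 18/5 = 3.6 Hz.
C is below B, so f_C = 313.9 − 3.6 = 310.3 Hz.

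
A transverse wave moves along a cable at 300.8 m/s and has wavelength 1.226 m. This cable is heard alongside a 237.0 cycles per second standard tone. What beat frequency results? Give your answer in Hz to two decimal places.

Source frequency f = v/λ = 300.8/1.226 = 245.3507 Hz.
f_beat = |245.3507 − 237.0| = 8.35 Hz.

8.35 Hz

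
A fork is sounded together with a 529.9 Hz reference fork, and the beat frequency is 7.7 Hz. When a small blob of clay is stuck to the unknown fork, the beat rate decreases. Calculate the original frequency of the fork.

537.6 Hz

|f − 529.9| = 7.7, so the fork was at either 522.2 Hz or 537.6 Hz.
Adding mass to a fork lowers its frequency; the adjustment lowers the fork's frequency.
The beat rate fell, so the adjustment moved the fork toward 529.9 Hz — it must have started above the reference.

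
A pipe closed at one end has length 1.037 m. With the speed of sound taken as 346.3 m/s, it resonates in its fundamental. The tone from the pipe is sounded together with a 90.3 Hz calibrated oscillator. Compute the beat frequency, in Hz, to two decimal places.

Closed pipe (odd harmonics): f_n = n·v/(4L) = 1·346.3/(4·1.037) = 83.4860 Hz.
f_beat = |83.4860 − 90.3| = 6.81 Hz.

6.81 Hz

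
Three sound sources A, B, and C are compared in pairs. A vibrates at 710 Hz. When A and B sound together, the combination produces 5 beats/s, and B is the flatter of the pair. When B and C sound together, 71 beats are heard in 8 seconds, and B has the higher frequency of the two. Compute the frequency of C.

B is below A, so f_B = 710 − 5 = 705 Hz.
B–C: Beat frequency = 71/8 = 8.875 Hz.
C is below B, so f_C = 705 − 8.875 = 696.125 Hz.

696.125 Hz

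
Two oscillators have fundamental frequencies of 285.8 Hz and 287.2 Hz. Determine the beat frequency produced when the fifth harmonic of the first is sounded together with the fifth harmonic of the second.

7.0 Hz

Fifth harmonic of the first: 5·285.8 = 1429.0 Hz.
Fifth harmonic of the second: 5·287.2 = 1436.0 Hz.
f_beat = |1429.0 − 1436.0| = 7.0 Hz.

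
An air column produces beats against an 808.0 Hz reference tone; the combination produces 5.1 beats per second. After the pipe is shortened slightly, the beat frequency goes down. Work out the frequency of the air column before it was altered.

|f − 808.0| = 5.1, so the air column was at either 802.9 Hz or 813.1 Hz.
A shorter pipe has a higher fundamental; the adjustment raises the air column's frequency.
The beat rate fell, so the adjustment moved the air column toward 808.0 Hz — it must have started below the reference.

802.9 Hz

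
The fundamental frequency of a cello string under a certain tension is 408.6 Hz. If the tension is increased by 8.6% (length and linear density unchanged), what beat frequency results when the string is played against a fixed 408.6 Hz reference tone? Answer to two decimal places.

17.21 Hz

For a string, f ∝ √T, so the new frequency is 408.6·√1.086 = 425.8075 Hz.
f_beat = |425.8075 − 408.6| = 17.21 Hz.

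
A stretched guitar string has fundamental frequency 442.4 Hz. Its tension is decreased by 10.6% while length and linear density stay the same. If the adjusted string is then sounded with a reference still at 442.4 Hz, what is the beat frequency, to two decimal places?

24.10 Hz

For a string, f ∝ √T, so the new frequency is 442.4·√0.894 = 418.2962 Hz.
f_beat = |418.2962 − 442.4| = 24.10 Hz.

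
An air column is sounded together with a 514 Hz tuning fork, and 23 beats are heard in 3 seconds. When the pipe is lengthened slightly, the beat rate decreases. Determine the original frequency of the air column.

521.6667 Hz

Beat frequency = 23/3 = 7.6667 Hz.
|f − 514| = 7.6667, so the air column was at either 506.3333 Hz or 521.6667 Hz.
A longer pipe has a lower fundamental; the adjustment lowers the air column's frequency.
The beat rate fell, so the adjustment moved the air column toward 514 Hz — it must have started above the reference.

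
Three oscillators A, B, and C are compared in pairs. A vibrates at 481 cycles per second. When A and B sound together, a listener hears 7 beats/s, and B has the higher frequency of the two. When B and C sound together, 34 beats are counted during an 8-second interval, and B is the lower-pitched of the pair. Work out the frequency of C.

492.25 Hz

B is above A, so f_B = 481 + 7 = 488 Hz.
B–C: Beat frequency = 34/8 = 4.25 Hz.
C is above B, so f_C = 488 + 4.25 = 492.25 Hz.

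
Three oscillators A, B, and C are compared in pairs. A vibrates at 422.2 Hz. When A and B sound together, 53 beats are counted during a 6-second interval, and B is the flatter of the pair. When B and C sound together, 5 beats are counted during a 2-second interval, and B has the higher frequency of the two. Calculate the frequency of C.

410.8667 Hz

A–B: Beat frequency = 53/6 = 8.8333 Hz.
B is below A, so f_B = 422.2 − 8.8333 = 413.3667 Hz.
B–C: Beat frequency = 5/2 = 2.5 Hz.
C is below B, so f_C = 413.3667 − 2.5 = 410.8667 Hz.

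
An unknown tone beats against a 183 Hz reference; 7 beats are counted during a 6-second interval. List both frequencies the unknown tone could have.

Beat frequency = 7/6 = 1.1667 Hz.
|f − 183| = 1.1667, so f = 183 ± 1.1667.

181.8333 Hz or 184.1667 Hz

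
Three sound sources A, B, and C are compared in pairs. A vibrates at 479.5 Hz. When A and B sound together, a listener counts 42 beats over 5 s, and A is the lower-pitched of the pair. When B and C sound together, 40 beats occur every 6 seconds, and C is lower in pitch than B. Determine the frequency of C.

A–B: Beat frequency = 42/5 = 8.4 Hz.
B is above A, so f_B = 479.5 + 8.4 = 487.9 Hz.
B–C: Beat frequency = 40/6 = 6.6667 Hz.
C is below B, so f_C = 487.9 − 6.6667 = 481.2333 Hz.

481.2333 Hz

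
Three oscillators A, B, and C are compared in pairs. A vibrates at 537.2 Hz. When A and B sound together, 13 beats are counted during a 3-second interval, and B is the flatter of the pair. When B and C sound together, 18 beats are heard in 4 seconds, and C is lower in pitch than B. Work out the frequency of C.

528.3667 Hz

A–B: Beat frequency = 13/3 = 4.3333 Hz.
B is below A, so f_B = 537.2 − 4.3333 = 532.8667 Hz.
B–C: Beat frequency = 18/4 = 4.5 Hz.
C is below B, so f_C = 532.8667 − 4.5 = 528.3667 Hz.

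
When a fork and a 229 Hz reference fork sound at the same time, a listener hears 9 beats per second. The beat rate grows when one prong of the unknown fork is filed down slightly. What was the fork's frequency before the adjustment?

|f − 229| = 9, so the fork was at either 220 Hz or 238 Hz.
Filing a prong removes mass and raises the fork's frequency; the adjustment raises the fork's frequency.
The beat rate rose, so the adjustment moved the fork further from 229 Hz — it was already above the reference.

238 Hz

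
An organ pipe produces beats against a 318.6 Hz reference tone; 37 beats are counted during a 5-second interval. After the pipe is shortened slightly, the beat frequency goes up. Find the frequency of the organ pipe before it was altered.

326 Hz

Beat frequency = 37/5 = 7.4 Hz.
|f − 318.6| = 7.4, so the organ pipe was at either 311.2 Hz or 326 Hz.
A shorter pipe has a higher fundamental; the adjustment raises the organ pipe's frequency.
The beat rate rose, so the adjustment moved the organ pipe further from 318.6 Hz — it was already above the reference.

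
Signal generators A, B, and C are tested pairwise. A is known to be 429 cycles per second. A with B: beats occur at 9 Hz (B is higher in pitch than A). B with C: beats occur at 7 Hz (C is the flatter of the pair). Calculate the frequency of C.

B is above A, so f_B = 429 + 9 = 438 Hz.
C is below B, so f_C = 438 − 7 = 431 Hz.

431 Hz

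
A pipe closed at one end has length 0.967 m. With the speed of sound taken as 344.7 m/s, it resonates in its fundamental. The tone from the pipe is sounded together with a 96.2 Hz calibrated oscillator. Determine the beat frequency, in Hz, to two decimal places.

7.08 Hz

Closed pipe (odd harmonics): f_n = n·v/(4L) = 1·344.7/(4·0.967) = 89.1158 Hz.
f_beat = |89.1158 − 96.2| = 7.08 Hz.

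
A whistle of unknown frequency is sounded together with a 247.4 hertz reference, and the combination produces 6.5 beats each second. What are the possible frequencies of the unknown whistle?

240.9 Hz or 253.9 Hz

|f − 247.4| = 6.5, so f = 247.4 ± 6.5.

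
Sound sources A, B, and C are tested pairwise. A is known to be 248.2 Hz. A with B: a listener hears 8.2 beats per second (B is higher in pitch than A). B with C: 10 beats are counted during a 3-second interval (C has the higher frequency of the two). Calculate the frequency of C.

B is above A, so f_B = 248.2 + 8.2 = 256.4 Hz.
B–C: Beat frequency = 10/3 = 3.3333 Hz.
C is above B, so f_C = 256.4 + 3.3333 = 259.7333 Hz.

259.7333 Hz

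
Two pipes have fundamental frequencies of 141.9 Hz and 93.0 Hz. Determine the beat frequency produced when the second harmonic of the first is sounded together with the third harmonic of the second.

Second harmonic of the first: 2·141.9 = 283.8 Hz.
Third harmonic of the second: 3·93.0 = 279.0 Hz.
f_beat = |283.8 − 279.0| = 4.8 Hz.

4.8 Hz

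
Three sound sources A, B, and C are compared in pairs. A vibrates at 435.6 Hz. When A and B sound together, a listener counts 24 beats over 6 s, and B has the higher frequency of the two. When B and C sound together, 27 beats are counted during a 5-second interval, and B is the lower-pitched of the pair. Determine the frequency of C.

A–B: Beat frequency = 24/6 = 4 Hz.
B is above A, so f_B = 435.6 + 4 = 439.6 Hz.
B–C: Beat frequency = 27/5 = 5.4 Hz.
C is above B, so f_C = 439.6 + 5.4 = 445 Hz.

445 Hz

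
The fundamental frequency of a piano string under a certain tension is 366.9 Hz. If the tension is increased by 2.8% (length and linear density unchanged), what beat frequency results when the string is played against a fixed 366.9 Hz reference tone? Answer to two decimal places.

5.10 Hz

For a string, f ∝ √T, so the new frequency is 366.9·√1.028 = 372.0011 Hz.
f_beat = |372.0011 − 366.9| = 5.10 Hz.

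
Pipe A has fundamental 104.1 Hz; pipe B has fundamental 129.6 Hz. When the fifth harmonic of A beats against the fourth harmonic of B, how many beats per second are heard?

Fifth harmonic of the first: 5·104.1 = 520.5 Hz.
Fourth harmonic of the second: 4·129.6 = 518.4 Hz.
f_beat = |520.5 − 518.4| = 2.1 Hz.

2.1 Hz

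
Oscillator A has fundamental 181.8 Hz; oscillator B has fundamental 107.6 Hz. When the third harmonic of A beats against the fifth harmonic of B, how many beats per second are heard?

7.4 Hz

Third harmonic of the first: 3·181.8 = 545.4 Hz.
Fifth harmonic of the second: 5·107.6 = 538.0 Hz.
f_beat = |545.4 − 538.0| = 7.4 Hz.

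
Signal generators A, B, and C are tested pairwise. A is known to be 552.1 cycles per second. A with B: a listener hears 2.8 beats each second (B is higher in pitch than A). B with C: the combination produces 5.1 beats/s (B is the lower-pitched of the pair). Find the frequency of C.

560 Hz

B is above A, so f_B = 552.1 + 2.8 = 554.9 Hz.
C is above B, so f_C = 554.9 + 5.1 = 560 Hz.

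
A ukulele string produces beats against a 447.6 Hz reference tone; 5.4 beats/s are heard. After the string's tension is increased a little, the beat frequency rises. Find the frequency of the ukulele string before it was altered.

453 Hz

|f − 447.6| = 5.4, so the ukulele string was at either 442.2 Hz or 453 Hz.
Higher tension means higher frequency; the adjustment raises the ukulele string's frequency.
The beat rate rose, so the adjustment moved the ukulele string further from 447.6 Hz — it was already above the reference.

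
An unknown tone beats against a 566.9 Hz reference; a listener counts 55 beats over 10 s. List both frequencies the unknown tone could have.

Beat frequency = 55/10 = 5.5 Hz.
|f − 566.9| = 5.5, so f = 566.9 ± 5.5.

561.4 Hz or 572.4 Hz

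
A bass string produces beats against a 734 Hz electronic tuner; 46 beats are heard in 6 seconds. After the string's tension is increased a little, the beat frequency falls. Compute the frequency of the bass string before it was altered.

Beat frequency = 46/6 = 7.6667 Hz.
|f − 734| = 7.6667, so the bass string was at either 726.3333 Hz or 741.6667 Hz.
Higher tension means higher frequency; the adjustment raises the bass string's frequency.
The beat rate fell, so the adjustment moved the bass string toward 734 Hz — it must have started below the reference.

726.3333 Hz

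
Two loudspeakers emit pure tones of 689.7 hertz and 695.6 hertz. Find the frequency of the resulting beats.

f_beat = |f₁ − f₂|.
|689.7 − 695.6| = 5.9 Hz.

5.9 Hz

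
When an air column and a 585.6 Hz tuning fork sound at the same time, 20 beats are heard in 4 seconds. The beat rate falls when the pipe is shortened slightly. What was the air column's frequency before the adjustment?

580.6 Hz

Beat frequency = 20/4 = 5 Hz.
|f − 585.6| = 5, so the air column was at either 580.6 Hz or 590.6 Hz.
A shorter pipe has a higher fundamental; the adjustment raises the air column's frequency.
The beat rate fell, so the adjustment moved the air column toward 585.6 Hz — it must have started below the reference.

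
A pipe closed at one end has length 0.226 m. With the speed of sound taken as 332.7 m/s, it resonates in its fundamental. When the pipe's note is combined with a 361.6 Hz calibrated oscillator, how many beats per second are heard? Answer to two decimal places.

Closed pipe (odd harmonics): f_n = n·v/(4L) = 1·332.7/(4·0.226) = 368.0310 Hz.
f_beat = |368.0310 − 361.6| = 6.43 Hz.

6.43 Hz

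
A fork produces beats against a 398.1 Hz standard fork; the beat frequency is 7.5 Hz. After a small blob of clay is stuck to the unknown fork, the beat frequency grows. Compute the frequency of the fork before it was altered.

390.6 Hz

|f − 398.1| = 7.5, so the fork was at either 390.6 Hz or 405.6 Hz.
Adding mass to a fork lowers its frequency; the adjustment lowers the fork's frequency.
The beat rate rose, so the adjustment moved the fork further from 398.1 Hz — it was already below the reference.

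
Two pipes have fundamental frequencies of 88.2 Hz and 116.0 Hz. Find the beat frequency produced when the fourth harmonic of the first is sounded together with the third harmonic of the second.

Fourth harmonic of the first: 4·88.2 = 352.8 Hz.
Third harmonic of the second: 3·116.0 = 348.0 Hz.
f_beat = |352.8 − 348.0| = 4.8 Hz.

4.8 Hz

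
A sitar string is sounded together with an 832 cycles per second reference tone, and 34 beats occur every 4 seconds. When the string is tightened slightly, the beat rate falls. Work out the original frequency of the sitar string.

Beat frequency = 34/4 = 8.5 Hz.
|f − 832| = 8.5, so the sitar string was at either 823.5 Hz or 840.5 Hz.
Increasing tension raises a string's frequency; the adjustment raises the sitar string's frequency.
The beat rate fell, so the adjustment moved the sitar string toward 832 Hz — it must have started below the reference.

823.5 Hz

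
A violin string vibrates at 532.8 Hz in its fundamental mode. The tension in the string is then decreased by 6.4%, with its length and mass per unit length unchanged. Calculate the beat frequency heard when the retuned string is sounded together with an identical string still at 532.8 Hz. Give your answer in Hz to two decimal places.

17.33 Hz

For a string, f ∝ √T, so the new frequency is 532.8·√0.936 = 515.4685 Hz.
f_beat = |515.4685 − 532.8| = 17.33 Hz.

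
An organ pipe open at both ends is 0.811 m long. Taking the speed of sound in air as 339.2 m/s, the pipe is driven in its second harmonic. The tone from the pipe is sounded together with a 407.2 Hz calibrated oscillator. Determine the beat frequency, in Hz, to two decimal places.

Open pipe: f_n = n·v/(2L) = 2·339.2/(2·0.811) = 418.2491 Hz.
f_beat = |418.2491 − 407.2| = 11.05 Hz.

11.05 Hz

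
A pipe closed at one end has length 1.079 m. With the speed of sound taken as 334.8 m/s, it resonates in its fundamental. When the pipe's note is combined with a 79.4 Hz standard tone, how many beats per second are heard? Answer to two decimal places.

1.83 Hz

Closed pipe (odd harmonics): f_n = n·v/(4L) = 1·334.8/(4·1.079) = 77.5718 Hz.
f_beat = |77.5718 − 79.4| = 1.83 Hz.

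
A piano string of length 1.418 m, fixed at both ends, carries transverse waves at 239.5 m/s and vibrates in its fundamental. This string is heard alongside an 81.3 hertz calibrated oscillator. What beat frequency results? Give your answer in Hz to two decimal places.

For a string fixed at both ends, f_n = n·v/(2L) = 1·239.5/(2·1.418) = 84.4499 Hz.
f_beat = |84.4499 − 81.3| = 3.15 Hz.

3.15 Hz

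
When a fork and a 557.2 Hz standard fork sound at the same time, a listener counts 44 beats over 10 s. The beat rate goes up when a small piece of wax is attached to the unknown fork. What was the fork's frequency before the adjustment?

Beat frequency = 44/10 = 4.4 Hz.
|f − 557.2| = 4.4, so the fork was at either 552.8 Hz or 561.6 Hz.
Loading a fork with wax lowers its frequency; the adjustment lowers the fork's frequency.
The beat rate rose, so the adjustment moved the fork further from 557.2 Hz — it was already below the reference.

552.8 Hz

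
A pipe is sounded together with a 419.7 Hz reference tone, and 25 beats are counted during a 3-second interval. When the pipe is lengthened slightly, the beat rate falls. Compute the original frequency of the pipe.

Beat frequency = 25/3 = 8.3333 Hz.
|f − 419.7| = 8.3333, so the pipe was at either 411.3667 Hz or 428.0333 Hz.
A longer pipe has a lower fundamental; the adjustment lowers the pipe's frequency.
The beat rate fell, so the adjustment moved the pipe toward 419.7 Hz — it must have started above the reference.

428.0333 Hz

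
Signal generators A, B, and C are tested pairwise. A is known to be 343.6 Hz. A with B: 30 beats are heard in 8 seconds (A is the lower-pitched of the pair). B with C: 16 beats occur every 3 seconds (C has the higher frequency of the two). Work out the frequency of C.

A–B: Beat frequency = 30/8 = 3.75 Hz.
B is above A, so f_B = 343.6 + 3.75 = 347.35 Hz.
B–C: Beat frequency = 16/3 = 5.3333 Hz.
C is above B, so f_C = 347.35 + 5.3333 = 352.6833 Hz.

352.6833 Hz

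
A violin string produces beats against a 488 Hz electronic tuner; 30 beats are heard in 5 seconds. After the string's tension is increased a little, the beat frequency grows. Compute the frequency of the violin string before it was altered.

494 Hz

Beat frequency = 30/5 = 6 Hz.
|f − 488| = 6, so the violin string was at either 482 Hz or 494 Hz.
Higher tension means higher frequency; the adjustment raises the violin string's frequency.
The beat rate rose, so the adjustment moved the violin string further from 488 Hz — it was already above the reference.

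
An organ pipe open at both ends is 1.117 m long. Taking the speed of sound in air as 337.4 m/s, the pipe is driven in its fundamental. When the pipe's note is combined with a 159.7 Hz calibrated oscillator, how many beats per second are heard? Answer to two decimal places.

8.67 Hz

Open pipe: f_n = n·v/(2L) = 1·337.4/(2·1.117) = 151.0295 Hz.
f_beat = |151.0295 − 159.7| = 8.67 Hz.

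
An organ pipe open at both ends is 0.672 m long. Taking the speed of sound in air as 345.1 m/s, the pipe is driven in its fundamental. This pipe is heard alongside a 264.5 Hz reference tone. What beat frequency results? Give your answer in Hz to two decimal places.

Open pipe: f_n = n·v/(2L) = 1·345.1/(2·0.672) = 256.7708 Hz.
f_beat = |256.7708 − 264.5| = 7.73 Hz.

7.73 Hz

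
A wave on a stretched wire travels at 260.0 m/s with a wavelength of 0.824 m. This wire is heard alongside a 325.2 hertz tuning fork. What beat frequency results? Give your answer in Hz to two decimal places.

Source frequency f = v/λ = 260.0/0.824 = 315.5340 Hz.
f_beat = |315.5340 − 325.2| = 9.67 Hz.

9.67 Hz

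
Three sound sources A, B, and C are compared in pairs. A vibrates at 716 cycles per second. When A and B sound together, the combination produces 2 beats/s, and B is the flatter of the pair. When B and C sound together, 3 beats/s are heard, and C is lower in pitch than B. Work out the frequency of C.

711 Hz

B is below A, so f_B = 716 − 2 = 714 Hz.
C is below B, so f_C = 714 − 3 = 711 Hz.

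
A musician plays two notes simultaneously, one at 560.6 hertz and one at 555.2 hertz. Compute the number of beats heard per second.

The beat frequency equals the magnitude of the frequency difference.
|560.6 − 555.2| = 5.4 Hz.

5.4 Hz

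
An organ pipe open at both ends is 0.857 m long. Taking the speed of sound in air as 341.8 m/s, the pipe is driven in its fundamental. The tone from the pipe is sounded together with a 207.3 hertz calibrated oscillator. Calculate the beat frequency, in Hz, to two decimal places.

Open pipe: f_n = n·v/(2L) = 1·341.8/(2·0.857) = 199.4166 Hz.
f_beat = |199.4166 − 207.3| = 7.88 Hz.

7.88 Hz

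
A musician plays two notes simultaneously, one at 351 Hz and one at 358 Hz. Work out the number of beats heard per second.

7 Hz

Beats arise from superposition of two nearby frequencies; the beat rate is |f₁ − f₂|.
|351 − 358| = 7 Hz.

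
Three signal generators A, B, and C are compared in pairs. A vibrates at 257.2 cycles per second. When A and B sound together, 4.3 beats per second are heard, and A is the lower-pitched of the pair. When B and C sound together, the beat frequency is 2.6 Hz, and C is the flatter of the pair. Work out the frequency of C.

258.9 Hz

B is above A, so f_B = 257.2 + 4.3 = 261.5 Hz.
C is below B, so f_C = 261.5 − 2.6 = 258.9 Hz.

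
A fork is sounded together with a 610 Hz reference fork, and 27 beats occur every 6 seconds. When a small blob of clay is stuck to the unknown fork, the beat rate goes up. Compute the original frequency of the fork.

605.5 Hz

Beat frequency = 27/6 = 4.5 Hz.
|f − 610| = 4.5, so the fork was at either 605.5 Hz or 614.5 Hz.
Adding mass to a fork lowers its frequency; the adjustment lowers the fork's frequency.
The beat rate rose, so the adjustment moved the fork further from 610 Hz — it was already below the reference.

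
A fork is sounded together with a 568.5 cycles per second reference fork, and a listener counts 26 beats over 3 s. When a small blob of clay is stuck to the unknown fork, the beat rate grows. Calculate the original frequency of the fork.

Beat frequency = 26/3 = 8.6667 Hz.
|f − 568.5| = 8.6667, so the fork was at either 559.8333 Hz or 577.1667 Hz.
Adding mass to a fork lowers its frequency; the adjustment lowers the fork's frequency.
The beat rate rose, so the adjustment moved the fork further from 568.5 Hz — it was already below the reference.

559.8333 Hz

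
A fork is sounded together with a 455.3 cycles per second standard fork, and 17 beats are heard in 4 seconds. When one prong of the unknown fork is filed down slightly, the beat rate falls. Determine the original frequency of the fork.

Beat frequency = 17/4 = 4.25 Hz.
|f − 455.3| = 4.25, so the fork was at either 451.05 Hz or 459.55 Hz.
Filing a prong removes mass and raises the fork's frequency; the adjustment raises the fork's frequency.
The beat rate fell, so the adjustment moved the fork toward 455.3 Hz — it must have started below the reference.

451.05 Hz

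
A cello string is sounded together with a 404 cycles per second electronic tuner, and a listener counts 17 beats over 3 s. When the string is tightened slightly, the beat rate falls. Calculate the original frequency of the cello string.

398.3333 Hz

Beat frequency = 17/3 = 5.6667 Hz.
|f − 404| = 5.6667, so the cello string was at either 398.3333 Hz or 409.6667 Hz.
Increasing tension raises a string's frequency; the adjustment raises the cello string's frequency.
The beat rate fell, so the adjustment moved the cello string toward 404 Hz — it must have started below the reference.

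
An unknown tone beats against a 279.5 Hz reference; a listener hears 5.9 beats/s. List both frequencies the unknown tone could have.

273.6 Hz or 285.4 Hz

|f − 279.5| = 5.9, so f = 279.5 ± 5.9.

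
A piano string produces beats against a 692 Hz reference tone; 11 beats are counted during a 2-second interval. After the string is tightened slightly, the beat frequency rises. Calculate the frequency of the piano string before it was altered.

697.5 Hz

Beat frequency = 11/2 = 5.5 Hz.
|f − 692| = 5.5, so the piano string was at either 686.5 Hz or 697.5 Hz.
Increasing tension raises a string's frequency; the adjustment raises the piano string's frequency.
The beat rate rose, so the adjustment moved the piano string further from 692 Hz — it was already above the reference.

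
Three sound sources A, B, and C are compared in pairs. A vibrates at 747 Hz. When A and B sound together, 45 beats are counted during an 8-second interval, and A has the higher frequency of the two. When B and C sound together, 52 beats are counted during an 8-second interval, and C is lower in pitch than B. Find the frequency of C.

734.875 Hz

A–B: Beat frequency = 45/8 = 5.625 Hz.
B is below A, so f_B = 747 − 5.625 = 741.375 Hz.
B–C: Beat frequency = 52/8 = 6.5 Hz.
C is below B, so f_C = 741.375 − 6.5 = 734.875 Hz.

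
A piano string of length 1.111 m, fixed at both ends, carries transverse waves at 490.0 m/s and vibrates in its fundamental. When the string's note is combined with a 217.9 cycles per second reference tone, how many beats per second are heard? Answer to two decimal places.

2.62 Hz

For a string fixed at both ends, f_n = n·v/(2L) = 1·490.0/(2·1.111) = 220.5221 Hz.
f_beat = |220.5221 − 217.9| = 2.62 Hz.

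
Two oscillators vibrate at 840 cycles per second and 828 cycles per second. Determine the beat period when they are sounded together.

f_beat = |840 − 828| = 12 Hz.
Beat period T = 1 / f_beat = 1 / 12 s.

0.083 s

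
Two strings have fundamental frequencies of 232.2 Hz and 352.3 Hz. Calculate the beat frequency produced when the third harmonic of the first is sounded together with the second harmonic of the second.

Third harmonic of the first: 3·232.2 = 696.6 Hz.
Second harmonic of the second: 2·352.3 = 704.6 Hz.
f_beat = |696.6 − 704.6| = 8.0 Hz.

8.0 Hz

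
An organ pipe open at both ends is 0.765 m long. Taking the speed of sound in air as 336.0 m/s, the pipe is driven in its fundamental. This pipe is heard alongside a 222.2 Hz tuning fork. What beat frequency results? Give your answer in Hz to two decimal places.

2.59 Hz

Open pipe: f_n = n·v/(2L) = 1·336.0/(2·0.765) = 219.6078 Hz.
f_beat = |219.6078 − 222.2| = 2.59 Hz.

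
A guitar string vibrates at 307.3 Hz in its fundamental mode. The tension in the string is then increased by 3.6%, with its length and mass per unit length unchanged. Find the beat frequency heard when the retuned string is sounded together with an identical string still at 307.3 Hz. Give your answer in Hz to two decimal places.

For a string, f ∝ √T, so the new frequency is 307.3·√1.036 = 312.7825 Hz.
f_beat = |312.7825 − 307.3| = 5.48 Hz.

5.48 Hz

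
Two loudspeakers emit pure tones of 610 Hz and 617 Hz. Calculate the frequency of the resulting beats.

7 Hz

The beat frequency equals the magnitude of the frequency difference.
|610 − 617| = 7 Hz.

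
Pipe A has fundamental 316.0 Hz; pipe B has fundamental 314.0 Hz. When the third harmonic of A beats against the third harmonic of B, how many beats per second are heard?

6.0 Hz

Third harmonic of the first: 3·316.0 = 948.0 Hz.
Third harmonic of the second: 3·314.0 = 942.0 Hz.
f_beat = |948.0 − 942.0| = 6.0 Hz.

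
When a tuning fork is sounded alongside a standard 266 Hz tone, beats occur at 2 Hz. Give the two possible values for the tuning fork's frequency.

264 Hz or 268 Hz

|f − 266| = 2, so f = 266 ± 2.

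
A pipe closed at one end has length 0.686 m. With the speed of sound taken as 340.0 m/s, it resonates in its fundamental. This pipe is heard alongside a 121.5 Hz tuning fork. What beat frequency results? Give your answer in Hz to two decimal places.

2.41 Hz

Closed pipe (odd harmonics): f_n = n·v/(4L) = 1·340.0/(4·0.686) = 123.9067 Hz.
f_beat = |123.9067 − 121.5| = 2.41 Hz.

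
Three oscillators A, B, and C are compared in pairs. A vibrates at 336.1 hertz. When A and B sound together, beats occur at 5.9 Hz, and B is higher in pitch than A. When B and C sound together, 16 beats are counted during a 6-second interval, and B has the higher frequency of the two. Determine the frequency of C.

339.3333 Hz

B is above A, so f_B = 336.1 + 5.9 = 342 Hz.
B–C: Beat frequency = 16/6 = 2.6667 Hz.
C is below B, so f_C = 342 − 2.6667 = 339.3333 Hz.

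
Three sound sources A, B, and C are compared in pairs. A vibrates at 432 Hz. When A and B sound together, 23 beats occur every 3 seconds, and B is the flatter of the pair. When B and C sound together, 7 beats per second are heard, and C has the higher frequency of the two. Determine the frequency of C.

A–B: Beat frequency = 23/3 = 7.6667 Hz.
B is below A, so f_B = 432 − 7.6667 = 424.3333 Hz.
C is above B, so f_C = 424.3333 + 7 = 431.3333 Hz.

431.3333 Hz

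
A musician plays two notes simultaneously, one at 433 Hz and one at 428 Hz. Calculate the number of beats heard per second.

Beats arise from superposition of two nearby frequencies; the beat rate is |f₁ − f₂|.
|433 − 428| = 5 Hz.

5 Hz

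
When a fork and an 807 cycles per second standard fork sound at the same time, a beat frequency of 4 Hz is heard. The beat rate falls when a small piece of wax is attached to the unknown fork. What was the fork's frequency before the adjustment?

811 Hz

|f − 807| = 4, so the fork was at either 803 Hz or 811 Hz.
Loading a fork with wax lowers its frequency; the adjustment lowers the fork's frequency.
The beat rate fell, so the adjustment moved the fork toward 807 Hz — it must have started above the reference.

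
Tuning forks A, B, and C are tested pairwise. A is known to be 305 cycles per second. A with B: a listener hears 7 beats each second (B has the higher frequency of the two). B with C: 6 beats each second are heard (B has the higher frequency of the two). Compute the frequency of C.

306 Hz

B is above A, so f_B = 305 + 7 = 312 Hz.
C is below B, so f_C = 312 − 6 = 306 Hz.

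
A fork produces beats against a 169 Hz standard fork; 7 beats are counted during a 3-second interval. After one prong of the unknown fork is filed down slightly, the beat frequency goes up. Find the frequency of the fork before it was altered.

Beat frequency = 7/3 = 2.3333 Hz.
|f − 169| = 2.3333, so the fork was at either 166.6667 Hz or 171.3333 Hz.
Filing a prong removes mass and raises the fork's frequency; the adjustment raises the fork's frequency.
The beat rate rose, so the adjustment moved the fork further from 169 Hz — it was already above the reference.

171.3333 Hz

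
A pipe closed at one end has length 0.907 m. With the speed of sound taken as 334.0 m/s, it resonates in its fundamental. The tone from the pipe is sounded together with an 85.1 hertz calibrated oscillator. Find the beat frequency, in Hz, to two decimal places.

6.96 Hz

Closed pipe (odd harmonics): f_n = n·v/(4L) = 1·334.0/(4·0.907) = 92.0617 Hz.
f_beat = |92.0617 − 85.1| = 6.96 Hz.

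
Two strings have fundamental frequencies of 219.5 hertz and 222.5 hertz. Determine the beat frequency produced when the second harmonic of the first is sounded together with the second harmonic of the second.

6.0 Hz

Second harmonic of the first: 2·219.5 = 439.0 Hz.
Second harmonic of the second: 2·222.5 = 445.0 Hz.
f_beat = |439.0 − 445.0| = 6.0 Hz.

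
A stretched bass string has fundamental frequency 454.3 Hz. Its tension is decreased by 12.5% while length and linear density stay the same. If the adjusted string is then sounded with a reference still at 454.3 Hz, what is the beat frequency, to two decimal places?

For a string, f ∝ √T, so the new frequency is 454.3·√0.875 = 424.9587 Hz.
f_beat = |424.9587 − 454.3| = 29.34 Hz.

29.34 Hz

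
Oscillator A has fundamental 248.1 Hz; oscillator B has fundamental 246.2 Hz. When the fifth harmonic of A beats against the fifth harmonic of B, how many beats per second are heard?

9.5 Hz

Fifth harmonic of the first: 5·248.1 = 1240.5 Hz.
Fifth harmonic of the second: 5·246.2 = 1231.0 Hz.
f_beat = |1240.5 − 1231.0| = 9.5 Hz.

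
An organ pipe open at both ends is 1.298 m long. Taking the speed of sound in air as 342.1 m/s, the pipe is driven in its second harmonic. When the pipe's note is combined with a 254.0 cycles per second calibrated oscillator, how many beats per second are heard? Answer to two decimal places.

9.56 Hz

Open pipe: f_n = n·v/(2L) = 2·342.1/(2·1.298) = 263.5593 Hz.
f_beat = |263.5593 − 254.0| = 9.56 Hz.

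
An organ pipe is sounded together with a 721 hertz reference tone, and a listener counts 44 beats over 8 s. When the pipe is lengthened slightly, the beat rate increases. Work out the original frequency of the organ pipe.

Beat frequency = 44/8 = 5.5 Hz.
|f − 721| = 5.5, so the organ pipe was at either 715.5 Hz or 726.5 Hz.
A longer pipe has a lower fundamental; the adjustment lowers the organ pipe's frequency.
The beat rate rose, so the adjustment moved the organ pipe further from 721 Hz — it was already below the reference.

715.5 Hz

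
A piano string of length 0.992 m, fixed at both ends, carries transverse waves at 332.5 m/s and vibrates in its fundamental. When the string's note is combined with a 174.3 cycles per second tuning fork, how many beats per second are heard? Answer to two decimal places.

For a string fixed at both ends, f_n = n·v/(2L) = 1·332.5/(2·0.992) = 167.5907 Hz.
f_beat = |167.5907 − 174.3| = 6.71 Hz.

6.71 Hz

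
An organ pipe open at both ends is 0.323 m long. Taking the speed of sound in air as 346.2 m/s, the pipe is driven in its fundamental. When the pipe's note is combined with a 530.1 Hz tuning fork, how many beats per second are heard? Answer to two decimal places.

5.81 Hz

Open pipe: f_n = n·v/(2L) = 1·346.2/(2·0.323) = 535.9133 Hz.
f_beat = |535.9133 − 530.1| = 5.81 Hz.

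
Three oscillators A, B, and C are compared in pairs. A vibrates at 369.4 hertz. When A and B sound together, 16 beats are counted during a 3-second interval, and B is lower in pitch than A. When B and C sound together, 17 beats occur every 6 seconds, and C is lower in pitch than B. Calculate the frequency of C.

A–B: Beat frequency = 16/3 = 5.3333 Hz.
B is below A, so f_B = 369.4 − 5.3333 = 364.0667 Hz.
B–C: Beat frequency = 17/6 = 2.8333 Hz.
C is below B, so f_C = 364.0667 − 2.8333 = 361.2333 Hz.

361.2333 Hz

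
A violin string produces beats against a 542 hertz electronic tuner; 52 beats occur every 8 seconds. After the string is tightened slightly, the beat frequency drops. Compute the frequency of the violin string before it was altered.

Beat frequency = 52/8 = 6.5 Hz.
|f − 542| = 6.5, so the violin string was at either 535.5 Hz or 548.5 Hz.
Increasing tension raises a string's frequency; the adjustment raises the violin string's frequency.
The beat rate fell, so the adjustment moved the violin string toward 542 Hz — it must have started below the reference.

535.5 Hz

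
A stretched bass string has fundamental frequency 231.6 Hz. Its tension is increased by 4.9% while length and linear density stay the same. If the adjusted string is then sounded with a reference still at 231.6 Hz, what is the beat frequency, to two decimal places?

For a string, f ∝ √T, so the new frequency is 231.6·√1.049 = 237.2063 Hz.
f_beat = |237.2063 − 231.6| = 5.61 Hz.

5.61 Hz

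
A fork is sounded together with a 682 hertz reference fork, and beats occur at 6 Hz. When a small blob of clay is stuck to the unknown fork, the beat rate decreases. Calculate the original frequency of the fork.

|f − 682| = 6, so the fork was at either 676 Hz or 688 Hz.
Adding mass to a fork lowers its frequency; the adjustment lowers the fork's frequency.
The beat rate fell, so the adjustment moved the fork toward 682 Hz — it must have started above the reference.

688 Hz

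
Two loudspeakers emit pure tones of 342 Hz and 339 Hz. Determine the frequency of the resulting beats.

3 Hz

Beats arise from superposition of two nearby frequencies; the beat rate is |f₁ − f₂|.
|342 − 339| = 3 Hz.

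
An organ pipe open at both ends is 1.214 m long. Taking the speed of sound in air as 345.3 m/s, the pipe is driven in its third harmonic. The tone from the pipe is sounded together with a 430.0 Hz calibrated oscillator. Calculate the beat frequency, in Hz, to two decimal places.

Open pipe: f_n = n·v/(2L) = 3·345.3/(2·1.214) = 426.6474 Hz.
f_beat = |426.6474 − 430.0| = 3.35 Hz.

3.35 Hz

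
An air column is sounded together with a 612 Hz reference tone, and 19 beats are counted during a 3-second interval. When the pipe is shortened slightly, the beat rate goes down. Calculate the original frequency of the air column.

Beat frequency = 19/3 = 6.3333 Hz.
|f − 612| = 6.3333, so the air column was at either 605.6667 Hz or 618.3333 Hz.
A shorter pipe has a higher fundamental; the adjustment raises the air column's frequency.
The beat rate fell, so the adjustment moved the air column toward 612 Hz — it must have started below the reference.

605.6667 Hz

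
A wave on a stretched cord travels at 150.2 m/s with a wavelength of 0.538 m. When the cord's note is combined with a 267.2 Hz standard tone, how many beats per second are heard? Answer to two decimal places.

11.98 Hz

Source frequency f = v/λ = 150.2/0.538 = 279.1822 Hz.
f_beat = |279.1822 − 267.2| = 11.98 Hz.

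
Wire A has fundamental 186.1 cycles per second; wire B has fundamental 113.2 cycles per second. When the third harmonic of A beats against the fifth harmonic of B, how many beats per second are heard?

7.7 Hz

Third harmonic of the first: 3·186.1 = 558.3 Hz.
Fifth harmonic of the second: 5·113.2 = 566.0 Hz.
f_beat = |558.3 − 566.0| = 7.7 Hz.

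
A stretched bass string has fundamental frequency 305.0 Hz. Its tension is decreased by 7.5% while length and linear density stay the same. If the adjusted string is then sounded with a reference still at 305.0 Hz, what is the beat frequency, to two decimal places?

For a string, f ∝ √T, so the new frequency is 305.0·√0.925 = 293.3396 Hz.
f_beat = |293.3396 − 305.0| = 11.66 Hz.

11.66 Hz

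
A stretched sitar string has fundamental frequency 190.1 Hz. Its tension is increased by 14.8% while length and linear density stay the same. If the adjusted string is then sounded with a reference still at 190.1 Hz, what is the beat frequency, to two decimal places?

For a string, f ∝ √T, so the new frequency is 190.1·√1.148 = 203.6822 Hz.
f_beat = |203.6822 − 190.1| = 13.58 Hz.

13.58 Hz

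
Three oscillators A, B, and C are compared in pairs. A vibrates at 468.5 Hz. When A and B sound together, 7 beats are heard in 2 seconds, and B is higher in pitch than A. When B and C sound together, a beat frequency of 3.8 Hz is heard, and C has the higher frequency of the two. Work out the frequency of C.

A–B: Beat frequency = 7/2 = 3.5 Hz.
B is above A, so f_B = 468.5 + 3.5 = 472 Hz.
C is above B, so f_C = 472 + 3.8 = 475.8 Hz.

475.8 Hz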